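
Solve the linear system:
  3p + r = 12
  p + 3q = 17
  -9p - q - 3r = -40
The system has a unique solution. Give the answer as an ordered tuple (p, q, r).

Form the augmented matrix and row-reduce:
  [  3   0   1  |   12 ]
  [  1   3   0  |   17 ]
  [ -9  -1  -3  |  -40 ]
ρ1 → 1/3·ρ1
ρ2 → ρ2 − ρ1
ρ3 → ρ3 + 9·ρ1
ρ2 → 1/3·ρ2
ρ3 → ρ3 + ρ2
ρ3 → -9·ρ3
ρ2 → ρ2 + 1/9·ρ3
ρ1 → ρ1 − 1/3·ρ3
Reading off the last column: p = 5, q = 4, r = -3.

(5, 4, -3)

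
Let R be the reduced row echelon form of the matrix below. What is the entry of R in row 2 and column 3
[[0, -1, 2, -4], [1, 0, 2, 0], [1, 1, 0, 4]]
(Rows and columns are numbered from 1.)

R1 <=> R2
  [ 1   0  2   0 ]
  [ 0  -1  2  -4 ]
  [ 1   1  0   4 ]
R3 ← R3 − R1
  [ 1   0   2   0 ]
  [ 0  -1   2  -4 ]
  [ 0   1  -2   4 ]
R2 ← -1·R2
  [ 1  0   2  0 ]
  [ 0  1  -2  4 ]
  [ 0  1  -2  4 ]
R3 ← R3 − R2
  [ 1  0   2  0 ]
  [ 0  1  -2  4 ]
  [ 0  0   0  0 ]

-2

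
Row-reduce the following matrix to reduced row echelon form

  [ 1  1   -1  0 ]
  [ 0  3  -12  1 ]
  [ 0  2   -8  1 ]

r2 ← 1/3·r2
r3 ← r3 − 2·r2
r3 ← 3·r3
r2 ← r2 − 1/3·r3
r1 ← r1 − r2

[[1, 0, 3, 0], [0, 1, -4, 0], [0, 0, 0, 1]]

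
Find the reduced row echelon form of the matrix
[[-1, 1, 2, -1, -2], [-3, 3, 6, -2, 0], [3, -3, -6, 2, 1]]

r1 → -1·r1
  [  1  -1  -2   1  2 ]
  [ -3   3   6  -2  0 ]
  [  3  -3  -6   2  1 ]
r2 → r2 + 3·r1
  [ 1  -1  -2  1  2 ]
  [ 0   0   0  1  6 ]
  [ 3  -3  -6  2  1 ]
r3 → r3 − 3·r1
  [ 1  -1  -2   1   2 ]
  [ 0   0   0   1   6 ]
  [ 0   0   0  -1  -5 ]
r3 → r3 + r2
  [ 1  -1  -2  1  2 ]
  [ 0   0   0  1  6 ]
  [ 0   0   0  0  1 ]
r2 → r2 − 6·r3
  [ 1  -1  -2  1  2 ]
  [ 0   0   0  1  0 ]
  [ 0   0   0  0  1 ]
r1 → r1 − 2·r3
  [ 1  -1  -2  1  0 ]
  [ 0   0   0  1  0 ]
  [ 0   0   0  0  1 ]
r1 → r1 − r2
  [ 1  -1  -2  0  0 ]
  [ 0   0   0  1  0 ]
  [ 0   0   0  0  1 ]

[[1, -1, -2, 0, 0], [0, 0, 0, 1, 0], [0, 0, 0, 0, 1]]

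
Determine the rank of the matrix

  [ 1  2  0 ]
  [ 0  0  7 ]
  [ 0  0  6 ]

R2 ← 1/7·R2
  [ 1  2  0 ]
  [ 0  0  1 ]
  [ 0  0  6 ]
R3 ← R3 − 6·R2
  [ 1  2  0 ]
  [ 0  0  1 ]
  [ 0  0  0 ]
The reduced form has 2 nonzero rows.

rank = 2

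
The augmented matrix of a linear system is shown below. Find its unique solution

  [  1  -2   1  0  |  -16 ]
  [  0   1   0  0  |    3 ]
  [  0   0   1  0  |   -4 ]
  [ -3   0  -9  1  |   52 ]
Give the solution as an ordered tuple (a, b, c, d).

Add 3 times R1 to R4.
Add 6 times R2 to R4.
Add 6 times R3 to R4.
Subtract R3 from R1.
Add 2 times R2 to R1.
Reading off the last column: a = -6, b = 3, c = -4, d = -2.

(-6, 3, -4, -2)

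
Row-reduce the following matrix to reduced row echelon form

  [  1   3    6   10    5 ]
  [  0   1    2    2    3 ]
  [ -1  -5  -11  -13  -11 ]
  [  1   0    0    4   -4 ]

[[1, 0, 0, 4, -4], [0, 1, 0, 4, 3], [0, 0, 1, -1, 0], [0, 0, 0, 0, 0]]

Add R1 to R3.
  [ 1   3   6  10   5 ]
  [ 0   1   2   2   3 ]
  [ 0  -2  -5  -3  -6 ]
  [ 1   0   0   4  -4 ]
Subtract R1 from R4.
  [ 1   3   6  10   5 ]
  [ 0   1   2   2   3 ]
  [ 0  -2  -5  -3  -6 ]
  [ 0  -3  -6  -6  -9 ]
Add 2 times R2 to R3.
  [ 1   3   6  10   5 ]
  [ 0   1   2   2   3 ]
  [ 0   0  -1   1   0 ]
  [ 0  -3  -6  -6  -9 ]
Add 3 times R2 to R4.
  [ 1  3   6  10  5 ]
  [ 0  1   2   2  3 ]
  [ 0  0  -1   1  0 ]
  [ 0  0   0   0  0 ]
Multiply R3 by -1.
  [ 1  3  6  10  5 ]
  [ 0  1  2   2  3 ]
  [ 0  0  1  -1  0 ]
  [ 0  0  0   0  0 ]
Subtract 2 times R3 from R2.
  [ 1  3  6  10  5 ]
  [ 0  1  0   4  3 ]
  [ 0  0  1  -1  0 ]
  [ 0  0  0   0  0 ]
Subtract 6 times R3 from R1.
  [ 1  3  0  16  5 ]
  [ 0  1  0   4  3 ]
  [ 0  0  1  -1  0 ]
  [ 0  0  0   0  0 ]
Subtract 3 times R2 from R1.
  [ 1  0  0   4  -4 ]
  [ 0  1  0   4   3 ]
  [ 0  0  1  -1   0 ]
  [ 0  0  0   0   0 ]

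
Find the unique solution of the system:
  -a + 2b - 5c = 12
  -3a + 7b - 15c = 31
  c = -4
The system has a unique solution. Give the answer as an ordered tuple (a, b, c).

(-2, -5, -4)

Form the augmented matrix and row-reduce:
  [ -1  2   -5  |  12 ]
  [ -3  7  -15  |  31 ]
  [  0  0    1  |  -4 ]
R1 → -1·R1
  [  1  -2    5  |  -12 ]
  [ -3   7  -15  |   31 ]
  [  0   0    1  |   -4 ]
R2 → R2 + 3·R1
  [ 1  -2  5  |  -12 ]
  [ 0   1  0  |   -5 ]
  [ 0   0  1  |   -4 ]
R1 → R1 − 5·R3
  [ 1  -2  0  |   8 ]
  [ 0   1  0  |  -5 ]
  [ 0   0  1  |  -4 ]
R1 → R1 + 2·R2
  [ 1  0  0  |  -2 ]
  [ 0  1  0  |  -5 ]
  [ 0  0  1  |  -4 ]
Reading off the last column: a = -2, b = -5, c = -4.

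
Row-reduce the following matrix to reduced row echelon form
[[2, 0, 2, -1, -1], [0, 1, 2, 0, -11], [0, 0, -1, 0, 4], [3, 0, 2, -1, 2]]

R1 → 1/2·R1
  [ 1  0   1  -1/2  -1/2 ]
  [ 0  1   2     0   -11 ]
  [ 0  0  -1     0     4 ]
  [ 3  0   2    -1     2 ]
R4 → R4 − 3·R1
  [ 1  0   1  -1/2  -1/2 ]
  [ 0  1   2     0   -11 ]
  [ 0  0  -1     0     4 ]
  [ 0  0  -1   1/2   7/2 ]
R3 → -1·R3
  [ 1  0   1  -1/2  -1/2 ]
  [ 0  1   2     0   -11 ]
  [ 0  0   1     0    -4 ]
  [ 0  0  -1   1/2   7/2 ]
R4 → R4 + R3
  [ 1  0  1  -1/2  -1/2 ]
  [ 0  1  2     0   -11 ]
  [ 0  0  1     0    -4 ]
  [ 0  0  0   1/2  -1/2 ]
R4 → 2·R4
  [ 1  0  1  -1/2  -1/2 ]
  [ 0  1  2     0   -11 ]
  [ 0  0  1     0    -4 ]
  [ 0  0  0     1    -1 ]
R1 → R1 + 1/2·R4
  [ 1  0  1  0   -1 ]
  [ 0  1  2  0  -11 ]
  [ 0  0  1  0   -4 ]
  [ 0  0  0  1   -1 ]
R2 → R2 − 2·R3
  [ 1  0  1  0  -1 ]
  [ 0  1  0  0  -3 ]
  [ 0  0  1  0  -4 ]
  [ 0  0  0  1  -1 ]
R1 → R1 − R3
  [ 1  0  0  0   3 ]
  [ 0  1  0  0  -3 ]
  [ 0  0  1  0  -4 ]
  [ 0  0  0  1  -1 ]

[[1, 0, 0, 0, 3], [0, 1, 0, 0, -3], [0, 0, 1, 0, -4], [0, 0, 0, 1, -1]]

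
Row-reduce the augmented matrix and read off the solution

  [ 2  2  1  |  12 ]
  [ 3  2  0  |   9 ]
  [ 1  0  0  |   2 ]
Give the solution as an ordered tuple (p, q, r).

(2, 3/2, 5)

Multiply R1 by 1/2.
Subtract 3 times R1 from R2.
Subtract R1 from R3.
Multiply R2 by -1.
Add R2 to R3.
Subtract 3/2 times R3 from R2.
Subtract 1/2 times R3 from R1.
Subtract R2 from R1.
Reading off the last column: p = 2, q = 3/2, r = 5.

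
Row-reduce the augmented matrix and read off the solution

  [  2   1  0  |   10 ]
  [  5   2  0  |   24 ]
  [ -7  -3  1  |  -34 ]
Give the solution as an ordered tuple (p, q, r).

(4, 2, 0)

R1 → 1/2·R1
  [  1  1/2  0  |    5 ]
  [  5    2  0  |   24 ]
  [ -7   -3  1  |  -34 ]
R2 → R2 − 5·R1
  [  1   1/2  0  |    5 ]
  [  0  -1/2  0  |   -1 ]
  [ -7    -3  1  |  -34 ]
R3 → R3 + 7·R1
  [ 1   1/2  0  |   5 ]
  [ 0  -1/2  0  |  -1 ]
  [ 0   1/2  1  |   1 ]
R2 → -2·R2
  [ 1  1/2  0  |  5 ]
  [ 0    1  0  |  2 ]
  [ 0  1/2  1  |  1 ]
R3 → R3 − 1/2·R2
  [ 1  1/2  0  |  5 ]
  [ 0    1  0  |  2 ]
  [ 0    0  1  |  0 ]
R1 → R1 − 1/2·R2
  [ 1  0  0  |  4 ]
  [ 0  1  0  |  2 ]
  [ 0  0  1  |  0 ]
Reading off the last column: p = 4, q = 2, r = 0.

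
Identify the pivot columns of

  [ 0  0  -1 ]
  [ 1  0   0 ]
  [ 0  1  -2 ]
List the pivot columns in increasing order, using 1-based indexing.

1, 2, 3

ρ1 ↔ ρ2
  [ 1  0   0 ]
  [ 0  0  -1 ]
  [ 0  1  -2 ]
ρ2 ↔ ρ3
  [ 1  0   0 ]
  [ 0  1  -2 ]
  [ 0  0  -1 ]
ρ3 ← -1·ρ3
  [ 1  0   0 ]
  [ 0  1  -2 ]
  [ 0  0   1 ]
ρ2 ← ρ2 + 2·ρ3
  [ 1  0  0 ]
  [ 0  1  0 ]
  [ 0  0  1 ]
Pivot columns are the columns containing a leading 1.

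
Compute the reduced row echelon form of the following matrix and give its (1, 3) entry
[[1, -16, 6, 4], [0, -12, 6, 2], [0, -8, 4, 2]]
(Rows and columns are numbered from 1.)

R2 → -1/12·R2
R3 → R3 + 8·R2
R3 → 3/2·R3
R2 → R2 + 1/6·R3
R1 → R1 − 4·R3
R1 → R1 + 16·R2

-2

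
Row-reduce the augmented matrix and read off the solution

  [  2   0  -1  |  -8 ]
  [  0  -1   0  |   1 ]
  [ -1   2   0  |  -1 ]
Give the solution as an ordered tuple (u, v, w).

R1 := 1/2·R1
  [  1   0  -1/2  |  -4 ]
  [  0  -1     0  |   1 ]
  [ -1   2     0  |  -1 ]
R3 := R3 + R1
  [ 1   0  -1/2  |  -4 ]
  [ 0  -1     0  |   1 ]
  [ 0   2  -1/2  |  -5 ]
R2 := -1·R2
  [ 1  0  -1/2  |  -4 ]
  [ 0  1     0  |  -1 ]
  [ 0  2  -1/2  |  -5 ]
R3 := R3 − 2·R2
  [ 1  0  -1/2  |  -4 ]
  [ 0  1     0  |  -1 ]
  [ 0  0  -1/2  |  -3 ]
R3 := -2·R3
  [ 1  0  -1/2  |  -4 ]
  [ 0  1     0  |  -1 ]
  [ 0  0     1  |   6 ]
R1 := R1 + 1/2·R3
  [ 1  0  0  |  -1 ]
  [ 0  1  0  |  -1 ]
  [ 0  0  1  |   6 ]
Reading off the last column: u = -1, v = -1, w = 6.

(-1, -1, 6)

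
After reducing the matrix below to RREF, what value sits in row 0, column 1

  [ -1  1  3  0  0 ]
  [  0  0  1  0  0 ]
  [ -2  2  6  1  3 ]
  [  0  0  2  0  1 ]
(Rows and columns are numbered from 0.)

-1

R1 := -1·R1
  [  1  -1  -3  0  0 ]
  [  0   0   1  0  0 ]
  [ -2   2   6  1  3 ]
  [  0   0   2  0  1 ]
R3 := R3 + 2·R1
  [ 1  -1  -3  0  0 ]
  [ 0   0   1  0  0 ]
  [ 0   0   0  1  3 ]
  [ 0   0   2  0  1 ]
R4 := R4 − 2·R2
  [ 1  -1  -3  0  0 ]
  [ 0   0   1  0  0 ]
  [ 0   0   0  1  3 ]
  [ 0   0   0  0  1 ]
R3 := R3 − 3·R4
  [ 1  -1  -3  0  0 ]
  [ 0   0   1  0  0 ]
  [ 0   0   0  1  0 ]
  [ 0   0   0  0  1 ]
R1 := R1 + 3·R2
  [ 1  -1  0  0  0 ]
  [ 0   0  1  0  0 ]
  [ 0   0  0  1  0 ]
  [ 0   0  0  0  1 ]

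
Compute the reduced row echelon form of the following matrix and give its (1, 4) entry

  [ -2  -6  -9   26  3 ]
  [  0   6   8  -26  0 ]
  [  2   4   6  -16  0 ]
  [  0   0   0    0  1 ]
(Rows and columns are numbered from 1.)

2

ρ1 := -1/2·ρ1
ρ3 := ρ3 − 2·ρ1
ρ2 := 1/6·ρ2
ρ3 := ρ3 + 2·ρ2
ρ3 := -3·ρ3
ρ3 := ρ3 + 9·ρ4
ρ1 := ρ1 + 3/2·ρ4
ρ2 := ρ2 − 4/3·ρ3
ρ1 := ρ1 − 9/2·ρ3
ρ1 := ρ1 − 3·ρ2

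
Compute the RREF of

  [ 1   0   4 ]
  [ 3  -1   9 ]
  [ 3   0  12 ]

Subtract 3 times ρ1 from ρ2.
  [ 1   0   4 ]
  [ 0  -1  -3 ]
  [ 3   0  12 ]
Subtract 3 times ρ1 from ρ3.
  [ 1   0   4 ]
  [ 0  -1  -3 ]
  [ 0   0   0 ]
Multiply ρ2 by -1.
  [ 1  0  4 ]
  [ 0  1  3 ]
  [ 0  0  0 ]

[[1, 0, 4], [0, 1, 3], [0, 0, 0]]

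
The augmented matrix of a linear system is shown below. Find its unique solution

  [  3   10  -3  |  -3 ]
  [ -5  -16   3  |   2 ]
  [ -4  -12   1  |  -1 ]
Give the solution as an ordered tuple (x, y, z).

R1 → 1/3·R1
  [  1  10/3  -1  |  -1 ]
  [ -5   -16   3  |   2 ]
  [ -4   -12   1  |  -1 ]
R2 → R2 + 5·R1
  [  1  10/3  -1  |  -1 ]
  [  0   2/3  -2  |  -3 ]
  [ -4   -12   1  |  -1 ]
R3 → R3 + 4·R1
  [ 1  10/3  -1  |  -1 ]
  [ 0   2/3  -2  |  -3 ]
  [ 0   4/3  -3  |  -5 ]
R2 → 3/2·R2
  [ 1  10/3  -1  |    -1 ]
  [ 0     1  -3  |  -9/2 ]
  [ 0   4/3  -3  |    -5 ]
R3 → R3 − 4/3·R2
  [ 1  10/3  -1  |    -1 ]
  [ 0     1  -3  |  -9/2 ]
  [ 0     0   1  |     1 ]
R2 → R2 + 3·R3
  [ 1  10/3  -1  |    -1 ]
  [ 0     1   0  |  -3/2 ]
  [ 0     0   1  |     1 ]
R1 → R1 + R3
  [ 1  10/3  0  |     0 ]
  [ 0     1  0  |  -3/2 ]
  [ 0     0  1  |     1 ]
R1 → R1 − 10/3·R2
  [ 1  0  0  |     5 ]
  [ 0  1  0  |  -3/2 ]
  [ 0  0  1  |     1 ]
Reading off the last column: x = 5, y = -3/2, z = 1.

(5, -3/2, 1)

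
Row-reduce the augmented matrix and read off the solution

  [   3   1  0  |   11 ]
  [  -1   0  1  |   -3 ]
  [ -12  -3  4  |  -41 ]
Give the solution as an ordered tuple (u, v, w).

(4, -1, 1)

R1 ← 1/3·R1
  [   1  1/3  0  |  11/3 ]
  [  -1    0  1  |    -3 ]
  [ -12   -3  4  |   -41 ]
R2 ← R2 + R1
  [   1  1/3  0  |  11/3 ]
  [   0  1/3  1  |   2/3 ]
  [ -12   -3  4  |   -41 ]
R3 ← R3 + 12·R1
  [ 1  1/3  0  |  11/3 ]
  [ 0  1/3  1  |   2/3 ]
  [ 0    1  4  |     3 ]
R2 ← 3·R2
  [ 1  1/3  0  |  11/3 ]
  [ 0    1  3  |     2 ]
  [ 0    1  4  |     3 ]
R3 ← R3 − R2
  [ 1  1/3  0  |  11/3 ]
  [ 0    1  3  |     2 ]
  [ 0    0  1  |     1 ]
R2 ← R2 − 3·R3
  [ 1  1/3  0  |  11/3 ]
  [ 0    1  0  |    -1 ]
  [ 0    0  1  |     1 ]
R1 ← R1 − 1/3·R2
  [ 1  0  0  |   4 ]
  [ 0  1  0  |  -1 ]
  [ 0  0  1  |   1 ]
Reading off the last column: u = 4, v = -1, w = 1.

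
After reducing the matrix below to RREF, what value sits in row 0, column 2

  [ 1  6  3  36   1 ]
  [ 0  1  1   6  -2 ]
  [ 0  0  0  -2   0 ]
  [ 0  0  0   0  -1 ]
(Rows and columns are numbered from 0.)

R3 → -1/2·R3
R4 → -1·R4
R2 → R2 + 2·R4
R1 → R1 − R4
R2 → R2 − 6·R3
R1 → R1 − 36·R3
R1 → R1 − 6·R2

-3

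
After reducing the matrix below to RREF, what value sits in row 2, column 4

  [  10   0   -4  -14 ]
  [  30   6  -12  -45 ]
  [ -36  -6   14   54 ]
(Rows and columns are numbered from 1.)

-1/2

ρ1 ← 1/10·ρ1
  [   1   0  -2/5  -7/5 ]
  [  30   6   -12   -45 ]
  [ -36  -6    14    54 ]
ρ2 ← ρ2 − 30·ρ1
  [   1   0  -2/5  -7/5 ]
  [   0   6     0    -3 ]
  [ -36  -6    14    54 ]
ρ3 ← ρ3 + 36·ρ1
  [ 1   0  -2/5  -7/5 ]
  [ 0   6     0    -3 ]
  [ 0  -6  -2/5  18/5 ]
ρ2 ← 1/6·ρ2
  [ 1   0  -2/5  -7/5 ]
  [ 0   1     0  -1/2 ]
  [ 0  -6  -2/5  18/5 ]
ρ3 ← ρ3 + 6·ρ2
  [ 1  0  -2/5  -7/5 ]
  [ 0  1     0  -1/2 ]
  [ 0  0  -2/5   3/5 ]
ρ3 ← -5/2·ρ3
  [ 1  0  -2/5  -7/5 ]
  [ 0  1     0  -1/2 ]
  [ 0  0     1  -3/2 ]
ρ1 ← ρ1 + 2/5·ρ3
  [ 1  0  0    -2 ]
  [ 0  1  0  -1/2 ]
  [ 0  0  1  -3/2 ]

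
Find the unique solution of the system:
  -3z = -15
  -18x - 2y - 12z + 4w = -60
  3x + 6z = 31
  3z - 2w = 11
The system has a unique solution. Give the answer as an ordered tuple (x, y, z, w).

Form the augmented matrix and row-reduce:
  [   0   0   -3   0  |  -15 ]
  [ -18  -2  -12   4  |  -60 ]
  [   3   0    6   0  |   31 ]
  [   0   0    3  -2  |   11 ]
r1 ↔ r2
  [ -18  -2  -12   4  |  -60 ]
  [   0   0   -3   0  |  -15 ]
  [   3   0    6   0  |   31 ]
  [   0   0    3  -2  |   11 ]
r1 ← -1/18·r1
  [ 1  1/9  2/3  -2/9  |  10/3 ]
  [ 0    0   -3     0  |   -15 ]
  [ 3    0    6     0  |    31 ]
  [ 0    0    3    -2  |    11 ]
r3 ← r3 − 3·r1
  [ 1   1/9  2/3  -2/9  |  10/3 ]
  [ 0     0   -3     0  |   -15 ]
  [ 0  -1/3    4   2/3  |    21 ]
  [ 0     0    3    -2  |    11 ]
r2 ↔ r3
  [ 1   1/9  2/3  -2/9  |  10/3 ]
  [ 0  -1/3    4   2/3  |    21 ]
  [ 0     0   -3     0  |   -15 ]
  [ 0     0    3    -2  |    11 ]
r2 ← -3·r2
  [ 1  1/9  2/3  -2/9  |  10/3 ]
  [ 0    1  -12    -2  |   -63 ]
  [ 0    0   -3     0  |   -15 ]
  [ 0    0    3    -2  |    11 ]
r3 ← -1/3·r3
  [ 1  1/9  2/3  -2/9  |  10/3 ]
  [ 0    1  -12    -2  |   -63 ]
  [ 0    0    1     0  |     5 ]
  [ 0    0    3    -2  |    11 ]
r4 ← r4 − 3·r3
  [ 1  1/9  2/3  -2/9  |  10/3 ]
  [ 0    1  -12    -2  |   -63 ]
  [ 0    0    1     0  |     5 ]
  [ 0    0    0    -2  |    -4 ]
r4 ← -1/2·r4
  [ 1  1/9  2/3  -2/9  |  10/3 ]
  [ 0    1  -12    -2  |   -63 ]
  [ 0    0    1     0  |     5 ]
  [ 0    0    0     1  |     2 ]
r2 ← r2 + 2·r4
  [ 1  1/9  2/3  -2/9  |  10/3 ]
  [ 0    1  -12     0  |   -59 ]
  [ 0    0    1     0  |     5 ]
  [ 0    0    0     1  |     2 ]
r1 ← r1 + 2/9·r4
  [ 1  1/9  2/3  0  |  34/9 ]
  [ 0    1  -12  0  |   -59 ]
  [ 0    0    1  0  |     5 ]
  [ 0    0    0  1  |     2 ]
r2 ← r2 + 12·r3
  [ 1  1/9  2/3  0  |  34/9 ]
  [ 0    1    0  0  |     1 ]
  [ 0    0    1  0  |     5 ]
  [ 0    0    0  1  |     2 ]
r1 ← r1 − 2/3·r3
  [ 1  1/9  0  0  |  4/9 ]
  [ 0    1  0  0  |    1 ]
  [ 0    0  1  0  |    5 ]
  [ 0    0  0  1  |    2 ]
r1 ← r1 − 1/9·r2
  [ 1  0  0  0  |  1/3 ]
  [ 0  1  0  0  |    1 ]
  [ 0  0  1  0  |    5 ]
  [ 0  0  0  1  |    2 ]
Reading off the last column: x = 1/3, y = 1, z = 5, w = 2.

(1/3, 1, 5, 2)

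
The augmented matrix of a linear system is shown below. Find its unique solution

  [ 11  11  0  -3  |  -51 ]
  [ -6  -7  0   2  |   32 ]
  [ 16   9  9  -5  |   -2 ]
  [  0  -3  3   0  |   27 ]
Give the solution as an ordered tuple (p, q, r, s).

R1 ← 1/11·R1
  [  1   1  0  -3/11  |  -51/11 ]
  [ -6  -7  0      2  |      32 ]
  [ 16   9  9     -5  |      -2 ]
  [  0  -3  3      0  |      27 ]
R2 ← R2 + 6·R1
  [  1   1  0  -3/11  |  -51/11 ]
  [  0  -1  0   4/11  |   46/11 ]
  [ 16   9  9     -5  |      -2 ]
  [  0  -3  3      0  |      27 ]
R3 ← R3 − 16·R1
  [ 1   1  0  -3/11  |  -51/11 ]
  [ 0  -1  0   4/11  |   46/11 ]
  [ 0  -7  9  -7/11  |  794/11 ]
  [ 0  -3  3      0  |      27 ]
R2 ← -1·R2
  [ 1   1  0  -3/11  |  -51/11 ]
  [ 0   1  0  -4/11  |  -46/11 ]
  [ 0  -7  9  -7/11  |  794/11 ]
  [ 0  -3  3      0  |      27 ]
R3 ← R3 + 7·R2
  [ 1   1  0   -3/11  |  -51/11 ]
  [ 0   1  0   -4/11  |  -46/11 ]
  [ 0   0  9  -35/11  |  472/11 ]
  [ 0  -3  3       0  |      27 ]
R4 ← R4 + 3·R2
  [ 1  1  0   -3/11  |  -51/11 ]
  [ 0  1  0   -4/11  |  -46/11 ]
  [ 0  0  9  -35/11  |  472/11 ]
  [ 0  0  3  -12/11  |  159/11 ]
R3 ← 1/9·R3
  [ 1  1  0   -3/11  |  -51/11 ]
  [ 0  1  0   -4/11  |  -46/11 ]
  [ 0  0  1  -35/99  |  472/99 ]
  [ 0  0  3  -12/11  |  159/11 ]
R4 ← R4 − 3·R3
  [ 1  1  0   -3/11  |  -51/11 ]
  [ 0  1  0   -4/11  |  -46/11 ]
  [ 0  0  1  -35/99  |  472/99 ]
  [ 0  0  0   -1/33  |    5/33 ]
R4 ← -33·R4
  [ 1  1  0   -3/11  |  -51/11 ]
  [ 0  1  0   -4/11  |  -46/11 ]
  [ 0  0  1  -35/99  |  472/99 ]
  [ 0  0  0       1  |      -5 ]
R3 ← R3 + 35/99·R4
  [ 1  1  0  -3/11  |  -51/11 ]
  [ 0  1  0  -4/11  |  -46/11 ]
  [ 0  0  1      0  |       3 ]
  [ 0  0  0      1  |      -5 ]
R2 ← R2 + 4/11·R4
  [ 1  1  0  -3/11  |  -51/11 ]
  [ 0  1  0      0  |      -6 ]
  [ 0  0  1      0  |       3 ]
  [ 0  0  0      1  |      -5 ]
R1 ← R1 + 3/11·R4
  [ 1  1  0  0  |  -6 ]
  [ 0  1  0  0  |  -6 ]
  [ 0  0  1  0  |   3 ]
  [ 0  0  0  1  |  -5 ]
R1 ← R1 − R2
  [ 1  0  0  0  |   0 ]
  [ 0  1  0  0  |  -6 ]
  [ 0  0  1  0  |   3 ]
  [ 0  0  0  1  |  -5 ]
Reading off the last column: p = 0, q = -6, r = 3, s = -5.

(0, -6, 3, -5)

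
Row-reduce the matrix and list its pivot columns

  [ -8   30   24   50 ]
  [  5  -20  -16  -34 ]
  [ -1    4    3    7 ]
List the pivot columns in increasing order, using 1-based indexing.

Multiply R1 by -1/8.
Subtract 5 times R1 from R2.
Add R1 to R3.
Multiply R2 by -4/5.
Subtract 1/4 times R2 from R3.
Multiply R3 by -5.
Subtract 4/5 times R3 from R2.
Add 3 times R3 to R1.
Add 15/4 times R2 to R1.
Pivot columns are the columns containing a leading 1.

1, 2, 3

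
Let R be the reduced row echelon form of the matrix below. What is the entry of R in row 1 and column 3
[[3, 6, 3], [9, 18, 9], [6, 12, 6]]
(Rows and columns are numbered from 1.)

ρ1 → 1/3·ρ1
ρ2 → ρ2 − 9·ρ1
ρ3 → ρ3 − 6·ρ1

1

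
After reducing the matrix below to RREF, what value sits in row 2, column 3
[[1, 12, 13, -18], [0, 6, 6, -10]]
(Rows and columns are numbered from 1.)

ρ2 ← 1/6·ρ2
  [ 1  12  13   -18 ]
  [ 0   1   1  -5/3 ]
ρ1 ← ρ1 − 12·ρ2
  [ 1  0  1     2 ]
  [ 0  1  1  -5/3 ]

1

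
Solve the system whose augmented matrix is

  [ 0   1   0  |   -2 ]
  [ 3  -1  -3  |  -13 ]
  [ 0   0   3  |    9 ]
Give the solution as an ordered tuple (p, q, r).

(-2, -2, 3)

r1 ↔ r2
  [ 3  -1  -3  |  -13 ]
  [ 0   1   0  |   -2 ]
  [ 0   0   3  |    9 ]
r1 ← 1/3·r1
  [ 1  -1/3  -1  |  -13/3 ]
  [ 0     1   0  |     -2 ]
  [ 0     0   3  |      9 ]
r3 ← 1/3·r3
  [ 1  -1/3  -1  |  -13/3 ]
  [ 0     1   0  |     -2 ]
  [ 0     0   1  |      3 ]
r1 ← r1 + r3
  [ 1  -1/3  0  |  -4/3 ]
  [ 0     1  0  |    -2 ]
  [ 0     0  1  |     3 ]
r1 ← r1 + 1/3·r2
  [ 1  0  0  |  -2 ]
  [ 0  1  0  |  -2 ]
  [ 0  0  1  |   3 ]
Reading off the last column: p = -2, q = -2, r = 3.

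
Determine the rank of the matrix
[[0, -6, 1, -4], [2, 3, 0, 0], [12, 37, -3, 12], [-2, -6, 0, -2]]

rank = 4

R1 <-> R2
R1 → 1/2·R1
R3 → R3 − 12·R1
R4 → R4 + 2·R1
R2 → -1/6·R2
R3 → R3 − 19·R2
R4 → R4 + 3·R2
R3 → 6·R3
R4 → R4 + 1/2·R3
R4 → -1/2·R4
R3 → R3 + 4·R4
R2 → R2 − 2/3·R4
R2 → R2 + 1/6·R3
R1 → R1 − 3/2·R2
The reduced form has 4 nonzero rows.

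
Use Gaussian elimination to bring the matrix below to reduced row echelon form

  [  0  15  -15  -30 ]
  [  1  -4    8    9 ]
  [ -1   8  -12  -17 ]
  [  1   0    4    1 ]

[[1, 0, 4, 1], [0, 1, -1, -2], [0, 0, 0, 0], [0, 0, 0, 0]]

ρ1 ↔ ρ2
ρ3 → ρ3 + ρ1
ρ4 → ρ4 − ρ1
ρ2 → 1/15·ρ2
ρ3 → ρ3 − 4·ρ2
ρ4 → ρ4 − 4·ρ2
ρ1 → ρ1 + 4·ρ2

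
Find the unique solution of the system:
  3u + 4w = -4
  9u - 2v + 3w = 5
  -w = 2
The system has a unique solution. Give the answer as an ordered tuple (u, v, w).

(4/3, 1/2, -2)

Form the augmented matrix and row-reduce:
  [ 3   0   4  |  -4 ]
  [ 9  -2   3  |   5 ]
  [ 0   0  -1  |   2 ]
r1 ← 1/3·r1
r2 ← r2 − 9·r1
r2 ← -1/2·r2
r3 ← -1·r3
r2 ← r2 − 9/2·r3
r1 ← r1 − 4/3·r3
Reading off the last column: u = 4/3, v = 1/2, w = -2.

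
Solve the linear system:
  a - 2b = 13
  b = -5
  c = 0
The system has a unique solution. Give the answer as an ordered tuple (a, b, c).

(3, -5, 0)

Form the augmented matrix and row-reduce:
  [ 1  -2  0  |  13 ]
  [ 0   1  0  |  -5 ]
  [ 0   0  1  |   0 ]
R1 ← R1 + 2·R2
  [ 1  0  0  |   3 ]
  [ 0  1  0  |  -5 ]
  [ 0  0  1  |   0 ]
Reading off the last column: a = 3, b = -5, c = 0.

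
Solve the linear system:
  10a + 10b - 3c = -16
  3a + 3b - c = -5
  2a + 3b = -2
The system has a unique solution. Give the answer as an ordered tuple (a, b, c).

Form the augmented matrix and row-reduce:
  [ 10  10  -3  |  -16 ]
  [  3   3  -1  |   -5 ]
  [  2   3   0  |   -2 ]
r1 -> 1/10·r1
r2 -> r2 − 3·r1
r3 -> r3 − 2·r1
r2 ↔ r3
r3 -> -10·r3
r2 -> r2 − 3/5·r3
r1 -> r1 + 3/10·r3
r1 -> r1 − r2
Reading off the last column: a = -1, b = 0, c = 2.

(-1, 0, 2)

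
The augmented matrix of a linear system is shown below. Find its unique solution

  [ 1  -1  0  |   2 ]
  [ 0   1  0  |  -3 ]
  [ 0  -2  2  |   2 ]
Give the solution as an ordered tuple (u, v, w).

R3 -> R3 + 2·R2
  [ 1  -1  0  |   2 ]
  [ 0   1  0  |  -3 ]
  [ 0   0  2  |  -4 ]
R3 -> 1/2·R3
  [ 1  -1  0  |   2 ]
  [ 0   1  0  |  -3 ]
  [ 0   0  1  |  -2 ]
R1 -> R1 + R2
  [ 1  0  0  |  -1 ]
  [ 0  1  0  |  -3 ]
  [ 0  0  1  |  -2 ]
Reading off the last column: u = -1, v = -3, w = -2.

(-1, -3, -2)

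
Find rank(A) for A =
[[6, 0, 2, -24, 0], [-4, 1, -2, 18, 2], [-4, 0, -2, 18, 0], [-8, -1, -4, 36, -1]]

rank = 4

R1 → 1/6·R1
  [  1   0  1/3  -4   0 ]
  [ -4   1   -2  18   2 ]
  [ -4   0   -2  18   0 ]
  [ -8  -1   -4  36  -1 ]
R2 → R2 + 4·R1
  [  1   0   1/3  -4   0 ]
  [  0   1  -2/3   2   2 ]
  [ -4   0    -2  18   0 ]
  [ -8  -1    -4  36  -1 ]
R3 → R3 + 4·R1
  [  1   0   1/3  -4   0 ]
  [  0   1  -2/3   2   2 ]
  [  0   0  -2/3   2   0 ]
  [ -8  -1    -4  36  -1 ]
R4 → R4 + 8·R1
  [ 1   0   1/3  -4   0 ]
  [ 0   1  -2/3   2   2 ]
  [ 0   0  -2/3   2   0 ]
  [ 0  -1  -4/3   4  -1 ]
R4 → R4 + R2
  [ 1  0   1/3  -4  0 ]
  [ 0  1  -2/3   2  2 ]
  [ 0  0  -2/3   2  0 ]
  [ 0  0    -2   6  1 ]
R3 → -3/2·R3
  [ 1  0   1/3  -4  0 ]
  [ 0  1  -2/3   2  2 ]
  [ 0  0     1  -3  0 ]
  [ 0  0    -2   6  1 ]
R4 → R4 + 2·R3
  [ 1  0   1/3  -4  0 ]
  [ 0  1  -2/3   2  2 ]
  [ 0  0     1  -3  0 ]
  [ 0  0     0   0  1 ]
R2 → R2 − 2·R4
  [ 1  0   1/3  -4  0 ]
  [ 0  1  -2/3   2  0 ]
  [ 0  0     1  -3  0 ]
  [ 0  0     0   0  1 ]
R2 → R2 + 2/3·R3
  [ 1  0  1/3  -4  0 ]
  [ 0  1    0   0  0 ]
  [ 0  0    1  -3  0 ]
  [ 0  0    0   0  1 ]
R1 → R1 − 1/3·R3
  [ 1  0  0  -3  0 ]
  [ 0  1  0   0  0 ]
  [ 0  0  1  -3  0 ]
  [ 0  0  0   0  1 ]
The reduced form has 4 nonzero rows.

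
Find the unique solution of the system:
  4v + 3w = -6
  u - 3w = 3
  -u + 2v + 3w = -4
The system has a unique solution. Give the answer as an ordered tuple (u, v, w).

Form the augmented matrix and row-reduce:
  [  0  4   3  |  -6 ]
  [  1  0  -3  |   3 ]
  [ -1  2   3  |  -4 ]
r1 <-> r2
  [  1  0  -3  |   3 ]
  [  0  4   3  |  -6 ]
  [ -1  2   3  |  -4 ]
r3 := r3 + r1
  [ 1  0  -3  |   3 ]
  [ 0  4   3  |  -6 ]
  [ 0  2   0  |  -1 ]
r2 := 1/4·r2
  [ 1  0   -3  |     3 ]
  [ 0  1  3/4  |  -3/2 ]
  [ 0  2    0  |    -1 ]
r3 := r3 − 2·r2
  [ 1  0    -3  |     3 ]
  [ 0  1   3/4  |  -3/2 ]
  [ 0  0  -3/2  |     2 ]
r3 := -2/3·r3
  [ 1  0   -3  |     3 ]
  [ 0  1  3/4  |  -3/2 ]
  [ 0  0    1  |  -4/3 ]
r2 := r2 − 3/4·r3
  [ 1  0  -3  |     3 ]
  [ 0  1   0  |  -1/2 ]
  [ 0  0   1  |  -4/3 ]
r1 := r1 + 3·r3
  [ 1  0  0  |    -1 ]
  [ 0  1  0  |  -1/2 ]
  [ 0  0  1  |  -4/3 ]
Reading off the last column: u = -1, v = -1/2, w = -4/3.

(-1, -1/2, -4/3)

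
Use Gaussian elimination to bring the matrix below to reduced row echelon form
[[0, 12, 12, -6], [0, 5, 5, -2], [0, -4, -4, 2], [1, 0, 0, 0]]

[[1, 0, 0, 0], [0, 1, 1, 0], [0, 0, 0, 1], [0, 0, 0, 0]]

Swap R1 and R4.
  [ 1   0   0   0 ]
  [ 0   5   5  -2 ]
  [ 0  -4  -4   2 ]
  [ 0  12  12  -6 ]
Multiply R2 by 1/5.
  [ 1   0   0     0 ]
  [ 0   1   1  -2/5 ]
  [ 0  -4  -4     2 ]
  [ 0  12  12    -6 ]
Add 4 times R2 to R3.
  [ 1   0   0     0 ]
  [ 0   1   1  -2/5 ]
  [ 0   0   0   2/5 ]
  [ 0  12  12    -6 ]
Subtract 12 times R2 from R4.
  [ 1  0  0     0 ]
  [ 0  1  1  -2/5 ]
  [ 0  0  0   2/5 ]
  [ 0  0  0  -6/5 ]
Multiply R3 by 5/2.
  [ 1  0  0     0 ]
  [ 0  1  1  -2/5 ]
  [ 0  0  0     1 ]
  [ 0  0  0  -6/5 ]
Add 6/5 times R3 to R4.
  [ 1  0  0     0 ]
  [ 0  1  1  -2/5 ]
  [ 0  0  0     1 ]
  [ 0  0  0     0 ]
Add 2/5 times R3 to R2.
  [ 1  0  0  0 ]
  [ 0  1  1  0 ]
  [ 0  0  0  1 ]
  [ 0  0  0  0 ]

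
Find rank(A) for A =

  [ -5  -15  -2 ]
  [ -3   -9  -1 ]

rank = 2

Multiply ρ1 by -1/5.
  [  1   3  2/5 ]
  [ -3  -9   -1 ]
Add 3 times ρ1 to ρ2.
  [ 1  3  2/5 ]
  [ 0  0  1/5 ]
Multiply ρ2 by 5.
  [ 1  3  2/5 ]
  [ 0  0    1 ]
Subtract 2/5 times ρ2 from ρ1.
  [ 1  3  0 ]
  [ 0  0  1 ]
The reduced form has 2 nonzero rows.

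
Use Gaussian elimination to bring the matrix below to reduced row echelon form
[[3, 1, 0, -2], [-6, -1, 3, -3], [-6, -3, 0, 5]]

Multiply r1 by 1/3.
  [  1  1/3  0  -2/3 ]
  [ -6   -1  3    -3 ]
  [ -6   -3  0     5 ]
Add 6 times r1 to r2.
  [  1  1/3  0  -2/3 ]
  [  0    1  3    -7 ]
  [ -6   -3  0     5 ]
Add 6 times r1 to r3.
  [ 1  1/3  0  -2/3 ]
  [ 0    1  3    -7 ]
  [ 0   -1  0     1 ]
Add r2 to r3.
  [ 1  1/3  0  -2/3 ]
  [ 0    1  3    -7 ]
  [ 0    0  3    -6 ]
Multiply r3 by 1/3.
  [ 1  1/3  0  -2/3 ]
  [ 0    1  3    -7 ]
  [ 0    0  1    -2 ]
Subtract 3 times r3 from r2.
  [ 1  1/3  0  -2/3 ]
  [ 0    1  0    -1 ]
  [ 0    0  1    -2 ]
Subtract 1/3 times r2 from r1.
  [ 1  0  0  -1/3 ]
  [ 0  1  0    -1 ]
  [ 0  0  1    -2 ]

[[1, 0, 0, -1/3], [0, 1, 0, -1], [0, 0, 1, -2]]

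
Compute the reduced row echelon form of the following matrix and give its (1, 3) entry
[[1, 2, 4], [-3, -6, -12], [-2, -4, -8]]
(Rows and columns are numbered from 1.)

4

r2 := r2 + 3·r1
  [  1   2   4 ]
  [  0   0   0 ]
  [ -2  -4  -8 ]
r3 := r3 + 2·r1
  [ 1  2  4 ]
  [ 0  0  0 ]
  [ 0  0  0 ]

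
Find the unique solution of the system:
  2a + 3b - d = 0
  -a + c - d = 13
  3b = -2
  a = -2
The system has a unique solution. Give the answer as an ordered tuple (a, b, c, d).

(-2, -2/3, 5, -6)

Form the augmented matrix and row-reduce:
  [  2  3  0  -1  |   0 ]
  [ -1  0  1  -1  |  13 ]
  [  0  3  0   0  |  -2 ]
  [  1  0  0   0  |  -2 ]
r1 := 1/2·r1
  [  1  3/2  0  -1/2  |   0 ]
  [ -1    0  1    -1  |  13 ]
  [  0    3  0     0  |  -2 ]
  [  1    0  0     0  |  -2 ]
r2 := r2 + r1
  [ 1  3/2  0  -1/2  |   0 ]
  [ 0  3/2  1  -3/2  |  13 ]
  [ 0    3  0     0  |  -2 ]
  [ 1    0  0     0  |  -2 ]
r4 := r4 − r1
  [ 1   3/2  0  -1/2  |   0 ]
  [ 0   3/2  1  -3/2  |  13 ]
  [ 0     3  0     0  |  -2 ]
  [ 0  -3/2  0   1/2  |  -2 ]
r2 := 2/3·r2
  [ 1   3/2    0  -1/2  |     0 ]
  [ 0     1  2/3    -1  |  26/3 ]
  [ 0     3    0     0  |    -2 ]
  [ 0  -3/2    0   1/2  |    -2 ]
r3 := r3 − 3·r2
  [ 1   3/2    0  -1/2  |     0 ]
  [ 0     1  2/3    -1  |  26/3 ]
  [ 0     0   -2     3  |   -28 ]
  [ 0  -3/2    0   1/2  |    -2 ]
r4 := r4 + 3/2·r2
  [ 1  3/2    0  -1/2  |     0 ]
  [ 0    1  2/3    -1  |  26/3 ]
  [ 0    0   -2     3  |   -28 ]
  [ 0    0    1    -1  |    11 ]
r3 := -1/2·r3
  [ 1  3/2    0  -1/2  |     0 ]
  [ 0    1  2/3    -1  |  26/3 ]
  [ 0    0    1  -3/2  |    14 ]
  [ 0    0    1    -1  |    11 ]
r4 := r4 − r3
  [ 1  3/2    0  -1/2  |     0 ]
  [ 0    1  2/3    -1  |  26/3 ]
  [ 0    0    1  -3/2  |    14 ]
  [ 0    0    0   1/2  |    -3 ]
r4 := 2·r4
  [ 1  3/2    0  -1/2  |     0 ]
  [ 0    1  2/3    -1  |  26/3 ]
  [ 0    0    1  -3/2  |    14 ]
  [ 0    0    0     1  |    -6 ]
r3 := r3 + 3/2·r4
  [ 1  3/2    0  -1/2  |     0 ]
  [ 0    1  2/3    -1  |  26/3 ]
  [ 0    0    1     0  |     5 ]
  [ 0    0    0     1  |    -6 ]
r2 := r2 + r4
  [ 1  3/2    0  -1/2  |    0 ]
  [ 0    1  2/3     0  |  8/3 ]
  [ 0    0    1     0  |    5 ]
  [ 0    0    0     1  |   -6 ]
r1 := r1 + 1/2·r4
  [ 1  3/2    0  0  |   -3 ]
  [ 0    1  2/3  0  |  8/3 ]
  [ 0    0    1  0  |    5 ]
  [ 0    0    0  1  |   -6 ]
r2 := r2 − 2/3·r3
  [ 1  3/2  0  0  |    -3 ]
  [ 0    1  0  0  |  -2/3 ]
  [ 0    0  1  0  |     5 ]
  [ 0    0  0  1  |    -6 ]
r1 := r1 − 3/2·r2
  [ 1  0  0  0  |    -2 ]
  [ 0  1  0  0  |  -2/3 ]
  [ 0  0  1  0  |     5 ]
  [ 0  0  0  1  |    -6 ]
Reading off the last column: a = -2, b = -2/3, c = 5, d = -6.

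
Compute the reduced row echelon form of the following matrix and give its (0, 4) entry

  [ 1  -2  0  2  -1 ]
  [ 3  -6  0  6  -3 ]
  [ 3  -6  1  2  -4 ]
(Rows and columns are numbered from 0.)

ρ2 ← ρ2 − 3·ρ1
ρ3 ← ρ3 − 3·ρ1
ρ2 <-> ρ3

-1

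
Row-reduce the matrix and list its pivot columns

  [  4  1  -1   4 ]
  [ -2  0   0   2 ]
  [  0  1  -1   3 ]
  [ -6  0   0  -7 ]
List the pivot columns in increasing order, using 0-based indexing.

Multiply R1 by 1/4.
  [  1  1/4  -1/4   1 ]
  [ -2    0     0   2 ]
  [  0    1    -1   3 ]
  [ -6    0     0  -7 ]
Add 2 times R1 to R2.
  [  1  1/4  -1/4   1 ]
  [  0  1/2  -1/2   4 ]
  [  0    1    -1   3 ]
  [ -6    0     0  -7 ]
Add 6 times R1 to R4.
  [ 1  1/4  -1/4   1 ]
  [ 0  1/2  -1/2   4 ]
  [ 0    1    -1   3 ]
  [ 0  3/2  -3/2  -1 ]
Multiply R2 by 2.
  [ 1  1/4  -1/4   1 ]
  [ 0    1    -1   8 ]
  [ 0    1    -1   3 ]
  [ 0  3/2  -3/2  -1 ]
Subtract R2 from R3.
  [ 1  1/4  -1/4   1 ]
  [ 0    1    -1   8 ]
  [ 0    0     0  -5 ]
  [ 0  3/2  -3/2  -1 ]
Subtract 3/2 times R2 from R4.
  [ 1  1/4  -1/4    1 ]
  [ 0    1    -1    8 ]
  [ 0    0     0   -5 ]
  [ 0    0     0  -13 ]
Multiply R3 by -1/5.
  [ 1  1/4  -1/4    1 ]
  [ 0    1    -1    8 ]
  [ 0    0     0    1 ]
  [ 0    0     0  -13 ]
Add 13 times R3 to R4.
  [ 1  1/4  -1/4  1 ]
  [ 0    1    -1  8 ]
  [ 0    0     0  1 ]
  [ 0    0     0  0 ]
Subtract 8 times R3 from R2.
  [ 1  1/4  -1/4  1 ]
  [ 0    1    -1  0 ]
  [ 0    0     0  1 ]
  [ 0    0     0  0 ]
Subtract R3 from R1.
  [ 1  1/4  -1/4  0 ]
  [ 0    1    -1  0 ]
  [ 0    0     0  1 ]
  [ 0    0     0  0 ]
Subtract 1/4 times R2 from R1.
  [ 1  0   0  0 ]
  [ 0  1  -1  0 ]
  [ 0  0   0  1 ]
  [ 0  0   0  0 ]
Pivot columns are the columns containing a leading 1.

0, 1, 3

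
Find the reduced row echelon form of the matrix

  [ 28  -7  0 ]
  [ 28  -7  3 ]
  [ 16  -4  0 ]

ρ1 := 1/28·ρ1
  [  1  -1/4  0 ]
  [ 28    -7  3 ]
  [ 16    -4  0 ]
ρ2 := ρ2 − 28·ρ1
  [  1  -1/4  0 ]
  [  0     0  3 ]
  [ 16    -4  0 ]
ρ3 := ρ3 − 16·ρ1
  [ 1  -1/4  0 ]
  [ 0     0  3 ]
  [ 0     0  0 ]
ρ2 := 1/3·ρ2
  [ 1  -1/4  0 ]
  [ 0     0  1 ]
  [ 0     0  0 ]

[[1, -1/4, 0], [0, 0, 1], [0, 0, 0]]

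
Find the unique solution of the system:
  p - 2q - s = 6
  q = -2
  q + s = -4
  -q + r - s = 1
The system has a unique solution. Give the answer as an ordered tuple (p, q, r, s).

Form the augmented matrix and row-reduce:
  [ 1  -2  0  -1  |   6 ]
  [ 0   1  0   0  |  -2 ]
  [ 0   1  0   1  |  -4 ]
  [ 0  -1  1  -1  |   1 ]
Subtract ρ2 from ρ3.
  [ 1  -2  0  -1  |   6 ]
  [ 0   1  0   0  |  -2 ]
  [ 0   0  0   1  |  -2 ]
  [ 0  -1  1  -1  |   1 ]
Add ρ2 to ρ4.
  [ 1  -2  0  -1  |   6 ]
  [ 0   1  0   0  |  -2 ]
  [ 0   0  0   1  |  -2 ]
  [ 0   0  1  -1  |  -1 ]
Swap ρ3 and ρ4.
  [ 1  -2  0  -1  |   6 ]
  [ 0   1  0   0  |  -2 ]
  [ 0   0  1  -1  |  -1 ]
  [ 0   0  0   1  |  -2 ]
Add ρ4 to ρ3.
  [ 1  -2  0  -1  |   6 ]
  [ 0   1  0   0  |  -2 ]
  [ 0   0  1   0  |  -3 ]
  [ 0   0  0   1  |  -2 ]
Add ρ4 to ρ1.
  [ 1  -2  0  0  |   4 ]
  [ 0   1  0  0  |  -2 ]
  [ 0   0  1  0  |  -3 ]
  [ 0   0  0  1  |  -2 ]
Add 2 times ρ2 to ρ1.
  [ 1  0  0  0  |   0 ]
  [ 0  1  0  0  |  -2 ]
  [ 0  0  1  0  |  -3 ]
  [ 0  0  0  1  |  -2 ]
Reading off the last column: p = 0, q = -2, r = -3, s = -2.

(0, -2, -3, -2)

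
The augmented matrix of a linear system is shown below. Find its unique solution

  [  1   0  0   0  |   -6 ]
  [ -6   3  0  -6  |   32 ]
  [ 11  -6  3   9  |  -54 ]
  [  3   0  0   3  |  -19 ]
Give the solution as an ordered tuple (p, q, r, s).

R2 -> R2 + 6·R1
  [  1   0  0   0  |   -6 ]
  [  0   3  0  -6  |   -4 ]
  [ 11  -6  3   9  |  -54 ]
  [  3   0  0   3  |  -19 ]
R3 -> R3 − 11·R1
  [ 1   0  0   0  |   -6 ]
  [ 0   3  0  -6  |   -4 ]
  [ 0  -6  3   9  |   12 ]
  [ 3   0  0   3  |  -19 ]
R4 -> R4 − 3·R1
  [ 1   0  0   0  |  -6 ]
  [ 0   3  0  -6  |  -4 ]
  [ 0  -6  3   9  |  12 ]
  [ 0   0  0   3  |  -1 ]
R2 -> 1/3·R2
  [ 1   0  0   0  |    -6 ]
  [ 0   1  0  -2  |  -4/3 ]
  [ 0  -6  3   9  |    12 ]
  [ 0   0  0   3  |    -1 ]
R3 -> R3 + 6·R2
  [ 1  0  0   0  |    -6 ]
  [ 0  1  0  -2  |  -4/3 ]
  [ 0  0  3  -3  |     4 ]
  [ 0  0  0   3  |    -1 ]
R3 -> 1/3·R3
  [ 1  0  0   0  |    -6 ]
  [ 0  1  0  -2  |  -4/3 ]
  [ 0  0  1  -1  |   4/3 ]
  [ 0  0  0   3  |    -1 ]
R4 -> 1/3·R4
  [ 1  0  0   0  |    -6 ]
  [ 0  1  0  -2  |  -4/3 ]
  [ 0  0  1  -1  |   4/3 ]
  [ 0  0  0   1  |  -1/3 ]
R3 -> R3 + R4
  [ 1  0  0   0  |    -6 ]
  [ 0  1  0  -2  |  -4/3 ]
  [ 0  0  1   0  |     1 ]
  [ 0  0  0   1  |  -1/3 ]
R2 -> R2 + 2·R4
  [ 1  0  0  0  |    -6 ]
  [ 0  1  0  0  |    -2 ]
  [ 0  0  1  0  |     1 ]
  [ 0  0  0  1  |  -1/3 ]
Reading off the last column: p = -6, q = -2, r = 1, s = -1/3.

(-6, -2, 1, -1/3)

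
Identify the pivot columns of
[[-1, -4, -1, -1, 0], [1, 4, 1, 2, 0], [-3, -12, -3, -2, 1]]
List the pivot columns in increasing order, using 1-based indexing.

R1 ← -1·R1
  [  1    4   1   1  0 ]
  [  1    4   1   2  0 ]
  [ -3  -12  -3  -2  1 ]
R2 ← R2 − R1
  [  1    4   1   1  0 ]
  [  0    0   0   1  0 ]
  [ -3  -12  -3  -2  1 ]
R3 ← R3 + 3·R1
  [ 1  4  1  1  0 ]
  [ 0  0  0  1  0 ]
  [ 0  0  0  1  1 ]
R3 ← R3 − R2
  [ 1  4  1  1  0 ]
  [ 0  0  0  1  0 ]
  [ 0  0  0  0  1 ]
R1 ← R1 − R2
  [ 1  4  1  0  0 ]
  [ 0  0  0  1  0 ]
  [ 0  0  0  0  1 ]
Pivot columns are the columns containing a leading 1.

1, 4, 5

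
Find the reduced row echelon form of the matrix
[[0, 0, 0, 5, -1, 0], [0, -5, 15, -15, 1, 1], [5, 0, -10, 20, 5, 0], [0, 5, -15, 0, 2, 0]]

R1 <=> R3
R1 -> 1/5·R1
R2 -> -1/5·R2
R4 -> R4 − 5·R2
R3 -> 1/5·R3
R4 -> R4 + 15·R3
R2 -> R2 + 1/5·R4
R2 -> R2 − 3·R3
R1 -> R1 − 4·R3

[[1, 0, -2, 0, 9/5, 0], [0, 1, -3, 0, 2/5, 0], [0, 0, 0, 1, -1/5, 0], [0, 0, 0, 0, 0, 1]]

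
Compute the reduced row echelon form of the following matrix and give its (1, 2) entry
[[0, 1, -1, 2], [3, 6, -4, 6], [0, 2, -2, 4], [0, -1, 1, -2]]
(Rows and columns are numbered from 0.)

-1

Swap R1 and R2.
Multiply R1 by 1/3.
Subtract 2 times R2 from R3.
Add R2 to R4.
Subtract 2 times R2 from R1.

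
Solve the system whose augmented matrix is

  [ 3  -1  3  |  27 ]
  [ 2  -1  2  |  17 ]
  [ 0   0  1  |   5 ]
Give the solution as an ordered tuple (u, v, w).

(5, 3, 5)

R1 := 1/3·R1
  [ 1  -1/3  1  |   9 ]
  [ 2    -1  2  |  17 ]
  [ 0     0  1  |   5 ]
R2 := R2 − 2·R1
  [ 1  -1/3  1  |   9 ]
  [ 0  -1/3  0  |  -1 ]
  [ 0     0  1  |   5 ]
R2 := -3·R2
  [ 1  -1/3  1  |  9 ]
  [ 0     1  0  |  3 ]
  [ 0     0  1  |  5 ]
R1 := R1 − R3
  [ 1  -1/3  0  |  4 ]
  [ 0     1  0  |  3 ]
  [ 0     0  1  |  5 ]
R1 := R1 + 1/3·R2
  [ 1  0  0  |  5 ]
  [ 0  1  0  |  3 ]
  [ 0  0  1  |  5 ]
Reading off the last column: u = 5, v = 3, w = 5.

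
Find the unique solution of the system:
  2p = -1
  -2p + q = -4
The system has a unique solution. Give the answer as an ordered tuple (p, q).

Form the augmented matrix and row-reduce:
  [  2  0  |  -1 ]
  [ -2  1  |  -4 ]
r1 → 1/2·r1
r2 → r2 + 2·r1
Reading off the last column: p = -1/2, q = -5.

(-1/2, -5)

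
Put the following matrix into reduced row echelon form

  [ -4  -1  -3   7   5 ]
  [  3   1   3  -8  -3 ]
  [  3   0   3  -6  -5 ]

ρ1 ← -1/4·ρ1
  [ 1  1/4  3/4  -7/4  -5/4 ]
  [ 3    1    3    -8    -3 ]
  [ 3    0    3    -6    -5 ]
ρ2 ← ρ2 − 3·ρ1
  [ 1  1/4  3/4   -7/4  -5/4 ]
  [ 0  1/4  3/4  -11/4   3/4 ]
  [ 3    0    3     -6    -5 ]
ρ3 ← ρ3 − 3·ρ1
  [ 1   1/4  3/4   -7/4  -5/4 ]
  [ 0   1/4  3/4  -11/4   3/4 ]
  [ 0  -3/4  3/4   -3/4  -5/4 ]
ρ2 ← 4·ρ2
  [ 1   1/4  3/4  -7/4  -5/4 ]
  [ 0     1    3   -11     3 ]
  [ 0  -3/4  3/4  -3/4  -5/4 ]
ρ3 ← ρ3 + 3/4·ρ2
  [ 1  1/4  3/4  -7/4  -5/4 ]
  [ 0    1    3   -11     3 ]
  [ 0    0    3    -9     1 ]
ρ3 ← 1/3·ρ3
  [ 1  1/4  3/4  -7/4  -5/4 ]
  [ 0    1    3   -11     3 ]
  [ 0    0    1    -3   1/3 ]
ρ2 ← ρ2 − 3·ρ3
  [ 1  1/4  3/4  -7/4  -5/4 ]
  [ 0    1    0    -2     2 ]
  [ 0    0    1    -3   1/3 ]
ρ1 ← ρ1 − 3/4·ρ3
  [ 1  1/4  0  1/2  -3/2 ]
  [ 0    1  0   -2     2 ]
  [ 0    0  1   -3   1/3 ]
ρ1 ← ρ1 − 1/4·ρ2
  [ 1  0  0   1   -2 ]
  [ 0  1  0  -2    2 ]
  [ 0  0  1  -3  1/3 ]

[[1, 0, 0, 1, -2], [0, 1, 0, -2, 2], [0, 0, 1, -3, 1/3]]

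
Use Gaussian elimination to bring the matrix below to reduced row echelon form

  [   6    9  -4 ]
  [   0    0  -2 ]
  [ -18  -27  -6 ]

r1 → 1/6·r1
  [   1  3/2  -2/3 ]
  [   0    0    -2 ]
  [ -18  -27    -6 ]
r3 → r3 + 18·r1
  [ 1  3/2  -2/3 ]
  [ 0    0    -2 ]
  [ 0    0   -18 ]
r2 → -1/2·r2
  [ 1  3/2  -2/3 ]
  [ 0    0     1 ]
  [ 0    0   -18 ]
r3 → r3 + 18·r2
  [ 1  3/2  -2/3 ]
  [ 0    0     1 ]
  [ 0    0     0 ]
r1 → r1 + 2/3·r2
  [ 1  3/2  0 ]
  [ 0    0  1 ]
  [ 0    0  0 ]

[[1, 3/2, 0], [0, 0, 1], [0, 0, 0]]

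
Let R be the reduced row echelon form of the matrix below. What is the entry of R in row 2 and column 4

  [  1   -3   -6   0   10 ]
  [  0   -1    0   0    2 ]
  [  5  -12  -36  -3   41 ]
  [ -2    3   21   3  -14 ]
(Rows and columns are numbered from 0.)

-1

r3 ← r3 − 5·r1
r4 ← r4 + 2·r1
r2 ← -1·r2
r3 ← r3 − 3·r2
r4 ← r4 + 3·r2
r3 ← -1/6·r3
r4 ← r4 − 9·r3
r4 ← -2/3·r4
r3 ← r3 − 1/2·r4
r1 ← r1 + 6·r3
r1 ← r1 + 3·r2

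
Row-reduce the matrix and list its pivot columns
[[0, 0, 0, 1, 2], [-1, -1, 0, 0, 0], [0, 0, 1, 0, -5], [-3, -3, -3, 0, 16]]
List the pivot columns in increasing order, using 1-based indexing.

Swap ρ1 and ρ2.
  [ -1  -1   0  0   0 ]
  [  0   0   0  1   2 ]
  [  0   0   1  0  -5 ]
  [ -3  -3  -3  0  16 ]
Multiply ρ1 by -1.
  [  1   1   0  0   0 ]
  [  0   0   0  1   2 ]
  [  0   0   1  0  -5 ]
  [ -3  -3  -3  0  16 ]
Add 3 times ρ1 to ρ4.
  [ 1  1   0  0   0 ]
  [ 0  0   0  1   2 ]
  [ 0  0   1  0  -5 ]
  [ 0  0  -3  0  16 ]
Swap ρ2 and ρ3.
  [ 1  1   0  0   0 ]
  [ 0  0   1  0  -5 ]
  [ 0  0   0  1   2 ]
  [ 0  0  -3  0  16 ]
Add 3 times ρ2 to ρ4.
  [ 1  1  0  0   0 ]
  [ 0  0  1  0  -5 ]
  [ 0  0  0  1   2 ]
  [ 0  0  0  0   1 ]
Subtract 2 times ρ4 from ρ3.
  [ 1  1  0  0   0 ]
  [ 0  0  1  0  -5 ]
  [ 0  0  0  1   0 ]
  [ 0  0  0  0   1 ]
Add 5 times ρ4 to ρ2.
  [ 1  1  0  0  0 ]
  [ 0  0  1  0  0 ]
  [ 0  0  0  1  0 ]
  [ 0  0  0  0  1 ]
Pivot columns are the columns containing a leading 1.

1, 3, 4, 5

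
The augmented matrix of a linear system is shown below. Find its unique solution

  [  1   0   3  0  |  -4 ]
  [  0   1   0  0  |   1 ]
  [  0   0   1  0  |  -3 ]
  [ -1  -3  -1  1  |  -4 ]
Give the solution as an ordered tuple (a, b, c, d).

(5, 1, -3, 1)

R4 ← R4 + R1
  [ 1   0  3  0  |  -4 ]
  [ 0   1  0  0  |   1 ]
  [ 0   0  1  0  |  -3 ]
  [ 0  -3  2  1  |  -8 ]
R4 ← R4 + 3·R2
  [ 1  0  3  0  |  -4 ]
  [ 0  1  0  0  |   1 ]
  [ 0  0  1  0  |  -3 ]
  [ 0  0  2  1  |  -5 ]
R4 ← R4 − 2·R3
  [ 1  0  3  0  |  -4 ]
  [ 0  1  0  0  |   1 ]
  [ 0  0  1  0  |  -3 ]
  [ 0  0  0  1  |   1 ]
R1 ← R1 − 3·R3
  [ 1  0  0  0  |   5 ]
  [ 0  1  0  0  |   1 ]
  [ 0  0  1  0  |  -3 ]
  [ 0  0  0  1  |   1 ]
Reading off the last column: a = 5, b = 1, c = -3, d = 1.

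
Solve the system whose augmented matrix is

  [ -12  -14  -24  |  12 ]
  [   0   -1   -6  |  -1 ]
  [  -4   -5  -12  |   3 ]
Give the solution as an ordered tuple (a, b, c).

R1 → -1/12·R1
R3 → R3 + 4·R1
R2 → -1·R2
R3 → R3 + 1/3·R2
R3 → -1/2·R3
R2 → R2 − 6·R3
R1 → R1 − 2·R3
R1 → R1 − 7/6·R2
Reading off the last column: a = -1/2, b = -1, c = 1/3.

(-1/2, -1, 1/3)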